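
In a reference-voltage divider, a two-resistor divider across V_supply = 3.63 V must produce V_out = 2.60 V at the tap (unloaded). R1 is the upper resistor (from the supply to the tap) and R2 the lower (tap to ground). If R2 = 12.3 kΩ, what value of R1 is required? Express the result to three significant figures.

R1 ≈ 4.87 kΩ

The divider ratio is R2/(R1+R2) = 2.60/3.63 = 0.7163.
So R1 = R2 · (V_supply/V_out − 1) = 12.3 × (3.63/2.60 − 1) = 12.3 × 0.3962 = 4.873 kΩ.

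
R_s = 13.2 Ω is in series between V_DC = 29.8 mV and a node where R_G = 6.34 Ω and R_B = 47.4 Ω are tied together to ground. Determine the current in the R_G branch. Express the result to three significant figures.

I ≈ 1.40 mA

Combine the parallel branches: R_p = (1/6.34 + 1/47.4)⁻¹ = 5.592 Ω.
V_A by voltage divider: V_A = 29.8 × 5.592/(13.2 + 5.592) = 8.868 mV.
Branch current I = V_A/R_G = 8.868/6.34 = 1.399 mA.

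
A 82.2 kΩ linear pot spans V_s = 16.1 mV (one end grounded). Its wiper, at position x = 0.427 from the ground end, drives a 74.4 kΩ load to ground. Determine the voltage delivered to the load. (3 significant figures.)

Lower segment x·R_p = 35.10 kΩ; upper segment (1−x)·R_p = 47.10 kΩ.
Lower segment in parallel with the load: 35.10 ‖ 74.4 = 23.85 kΩ.
V_out = 16.1 × 23.85/(47.10 + 23.85) = 5.412 mV.
(Unloaded: V_out = x·V_s = 6.87 mV.)

V_out ≈ 5.41 mV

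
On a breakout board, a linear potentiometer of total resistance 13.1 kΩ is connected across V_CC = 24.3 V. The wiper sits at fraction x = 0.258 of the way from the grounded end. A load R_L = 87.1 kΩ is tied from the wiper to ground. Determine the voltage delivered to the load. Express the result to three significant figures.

Split the track: R_lower = x·R_p = 3.380 kΩ, R_upper = (1−x)·R_p = 9.720 kΩ.
Lower segment in parallel with the load: 3.380 ‖ 87.1 = 3.254 kΩ.
Loaded-divider output: V_out = 24.3 × 0.2508 = 6.094 V.

V_out ≈ 6.09 V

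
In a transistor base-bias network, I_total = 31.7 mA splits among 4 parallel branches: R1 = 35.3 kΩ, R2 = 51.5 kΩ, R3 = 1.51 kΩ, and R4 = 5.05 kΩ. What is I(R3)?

Conductances: ΣG = 1/35.3 + 1/51.5 + 1/1.51 + 1/5.05 = 0.9080 (1/kΩ).
Current divider: I(R3) = I_total · G_k/ΣG = 31.7 × (0.6623/0.9080) = 31.7 × 0.7293 = 23.12 mA.

I ≈ 23.1 mA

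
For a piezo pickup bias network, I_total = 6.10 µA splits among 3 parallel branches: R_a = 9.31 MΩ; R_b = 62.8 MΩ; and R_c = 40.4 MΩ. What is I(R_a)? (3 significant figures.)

I ≈ 4.42 µA

ΣG = 1/9.31 + 1/62.8 + 1/40.4 = 0.1481.
R_a takes the fraction G_k/ΣG = 0.1074/0.1481 = 0.7253, so I = 6.10 × 0.7253 = 4.424 µA.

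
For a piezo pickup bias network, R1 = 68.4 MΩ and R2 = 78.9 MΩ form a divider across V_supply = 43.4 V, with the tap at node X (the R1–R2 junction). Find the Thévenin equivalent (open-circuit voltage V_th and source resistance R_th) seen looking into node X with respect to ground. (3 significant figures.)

V_th is the unloaded tap voltage: V_supply · R2/(R1+R2) = 43.4 × 0.5356 = 23.25 V.
Zeroing V_supply shorts the top of R1 to ground, so R_th = R1 ‖ R2 = 36.64 MΩ.

V_th ≈ 23.2 V, R_th ≈ 36.6 MΩ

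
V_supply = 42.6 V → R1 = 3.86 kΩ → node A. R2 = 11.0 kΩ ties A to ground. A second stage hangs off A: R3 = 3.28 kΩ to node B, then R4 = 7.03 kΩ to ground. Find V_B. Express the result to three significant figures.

V_B ≈ 16.8 V

Node A sees R2 in parallel with the series input of stage 2, R3 + R4 = 10.31 kΩ.
R2 ‖ (R3+R4) = 5.322 kΩ.
V_A = 42.6 × 5.322/(3.86 + 5.322) = 24.69 V.
Stage 2 is unloaded, so V_B = V_A · R4/(R3+R4) = 24.69 × 7.03/10.31 = 16.84 V.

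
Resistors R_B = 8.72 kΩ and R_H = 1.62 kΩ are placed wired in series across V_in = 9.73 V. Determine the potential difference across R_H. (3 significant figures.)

Series total: ΣR = 8.72 + 1.62 = 10.34 kΩ.
Voltage divider: V = V_in · (1.620 / 10.34) = 9.73 × 0.1567 = 1.524 V.

V ≈ 1.52 V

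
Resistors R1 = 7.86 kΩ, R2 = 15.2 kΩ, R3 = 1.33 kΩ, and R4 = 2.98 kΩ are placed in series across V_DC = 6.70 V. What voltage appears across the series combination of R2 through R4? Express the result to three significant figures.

ΣR = 7.86 + 15.2 + 1.33 + 2.98 = 27.37 kΩ.
R_{R2..R4} = 15.2 + 1.33 + 2.98 = 19.51 kΩ.
V = V_DC · R/ΣR = 6.70 × 0.7128 = 4.776 V.

V ≈ 4.78 V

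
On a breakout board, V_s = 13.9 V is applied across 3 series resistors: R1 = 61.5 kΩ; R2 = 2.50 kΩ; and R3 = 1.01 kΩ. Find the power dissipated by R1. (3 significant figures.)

ΣR = 65.01 kΩ → I = 13.9/65.01 = 0.2138 mA.
P(R1) = I²·R1 = (0.2138)² × 61.5 = 2.812 mW.

P ≈ 2.81 mW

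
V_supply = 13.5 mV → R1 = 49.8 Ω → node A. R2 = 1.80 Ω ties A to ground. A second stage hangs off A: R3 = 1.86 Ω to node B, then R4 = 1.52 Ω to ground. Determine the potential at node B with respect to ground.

V_B ≈ 0.140 mV

Node A sees R2 in parallel with the series input of stage 2, R3 + R4 = 3.380 Ω.
Effective lower resistance at A: R2 ‖ 3.380 = 1.175 Ω.
First divider: V_A = V_supply · 1.175/(49.8 + 1.175) = 0.3111 mV.
V_B = V_A × 0.4497 = 0.1399 mV.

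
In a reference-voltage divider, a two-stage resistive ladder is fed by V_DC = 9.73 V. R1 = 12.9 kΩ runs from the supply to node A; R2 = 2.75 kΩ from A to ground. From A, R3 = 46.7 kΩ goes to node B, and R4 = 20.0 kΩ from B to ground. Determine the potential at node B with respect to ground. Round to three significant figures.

V_B ≈ 0.496 V

Looking into the second stage from A: R3 + R4 = 66.70 kΩ appears in parallel with R2.
Effective lower resistance at A: R2 ‖ 66.70 = 2.641 kΩ.
V_A = 9.73 × 2.641/(12.9 + 2.641) = 1.654 V.
Stage 2 is unloaded, so V_B = V_A · R4/(R3+R4) = 1.654 × 20.0/66.70 = 0.4958 V.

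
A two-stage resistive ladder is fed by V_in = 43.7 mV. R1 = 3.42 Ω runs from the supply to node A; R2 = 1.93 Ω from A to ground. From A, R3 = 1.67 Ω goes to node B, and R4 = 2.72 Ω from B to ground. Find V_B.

Node A sees R2 in parallel with the series input of stage 2, R3 + R4 = 4.390 Ω.
R2 ‖ (R3+R4) = 1.341 Ω.
So V_A = 43.7 × 0.2816 = 12.31 mV.
Then the unloaded second divider: V_B = V_A × R4/(R3+R4) = 12.31 × 0.6196 = 7.625 mV.

V_B ≈ 7.62 mV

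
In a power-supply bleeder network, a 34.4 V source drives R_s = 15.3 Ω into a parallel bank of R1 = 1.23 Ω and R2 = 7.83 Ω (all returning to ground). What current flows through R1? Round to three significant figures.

I ≈ 1.82 A

Parallel bank: R_p = 1/(1/1.23 + 1/7.83) = 1.063 Ω.
V_A by voltage divider: V_A = 34.4 × 1.063/(15.3 + 1.063) = 2.235 V.
Branch current I = V_A/R1 = 2.235/1.23 = 1.817 A.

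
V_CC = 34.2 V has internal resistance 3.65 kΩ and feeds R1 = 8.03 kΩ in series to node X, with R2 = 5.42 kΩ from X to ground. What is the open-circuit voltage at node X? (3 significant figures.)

V_th ≈ 10.8 V

R1' = 3.65 + 8.03 = 11.68 kΩ (source resistance + R1).
Open-circuit (no load on X): V_th = V_CC · R2/(R1' + R2) = 34.2 × 5.42/(11.68 + 5.42) = 10.84 V.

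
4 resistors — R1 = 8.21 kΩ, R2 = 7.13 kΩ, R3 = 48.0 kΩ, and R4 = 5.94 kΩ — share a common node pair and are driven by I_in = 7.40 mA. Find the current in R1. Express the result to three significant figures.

I ≈ 2.00 mA

ΣG = 1/8.21 + 1/7.13 + 1/48.0 + 1/5.94 = 0.4512.
R1 takes the fraction G_k/ΣG = 0.1218/0.4512 = 0.2699, so I = 7.40 × 0.2699 = 1.997 mA.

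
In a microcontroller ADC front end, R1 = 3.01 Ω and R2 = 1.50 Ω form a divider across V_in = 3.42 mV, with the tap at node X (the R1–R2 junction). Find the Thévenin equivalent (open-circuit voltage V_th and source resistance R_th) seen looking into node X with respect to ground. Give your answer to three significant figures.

V_th ≈ 1.14 mV, R_th ≈ 1.00 Ω

V_th is the unloaded tap voltage: V_in · R2/(R1+R2) = 3.42 × 0.3326 = 1.137 mV.
Looking into X with the source shorted: R_th = R1·R2/(R1+R2) = 3.010 × 1.50/4.510 = 1.001 Ω.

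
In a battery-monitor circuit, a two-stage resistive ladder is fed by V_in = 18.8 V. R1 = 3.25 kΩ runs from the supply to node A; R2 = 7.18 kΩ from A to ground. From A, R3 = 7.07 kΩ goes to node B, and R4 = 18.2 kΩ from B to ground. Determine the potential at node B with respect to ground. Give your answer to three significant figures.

The second stage (R3 + R4 = 25.27 kΩ) loads node A in parallel with R2.
R2 ‖ (R3+R4) = 5.591 kΩ.
First divider: V_A = V_in · 5.591/(3.25 + 5.591) = 11.89 V.
Stage 2 is unloaded, so V_B = V_A · R4/(R3+R4) = 11.89 × 18.2/25.27 = 8.563 V.

V_B ≈ 8.56 V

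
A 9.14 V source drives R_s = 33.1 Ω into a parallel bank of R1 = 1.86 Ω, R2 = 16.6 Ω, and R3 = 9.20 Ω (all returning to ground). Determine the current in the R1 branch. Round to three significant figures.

I ≈ 0.201 A

Parallel bank: R_p = 1/(1/1.86 + 1/16.6 + 1/9.20) = 1.415 Ω.
V_A by voltage divider: V_A = 9.14 × 1.415/(33.1 + 1.415) = 0.3748 V.
Branch current I = V_A/R1 = 0.3748/1.86 = 0.2015 A.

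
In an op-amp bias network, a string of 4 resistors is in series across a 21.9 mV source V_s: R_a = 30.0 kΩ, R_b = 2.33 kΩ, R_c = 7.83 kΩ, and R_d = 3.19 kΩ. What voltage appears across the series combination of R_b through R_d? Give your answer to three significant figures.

V ≈ 6.74 mV

Series total: ΣR = 30.0 + 2.33 + 7.83 + 3.19 = 43.35 kΩ.
R_{R_b..R_d} = 2.33 + 7.83 + 3.19 = 13.35 kΩ.
Voltage divider: V = V_s · (13.35 / 43.35) = 21.9 × 0.3080 = 6.744 mV.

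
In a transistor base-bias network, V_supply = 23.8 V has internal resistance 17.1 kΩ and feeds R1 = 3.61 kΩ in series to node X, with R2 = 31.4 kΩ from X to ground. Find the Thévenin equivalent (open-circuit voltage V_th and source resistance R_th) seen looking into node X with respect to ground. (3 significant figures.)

V_th ≈ 14.3 V, R_th ≈ 12.5 kΩ

R1' = 17.1 + 3.61 = 20.71 kΩ (source resistance + R1).
Open-circuit (no load on X): V_th = V_supply · R2/(R1' + R2) = 23.8 × 31.4/(20.71 + 31.4) = 14.34 V.
With V_supply suppressed (replaced by a short), R_th = R1' ‖ R2 = (20.71 × 31.4)/(20.71 + 31.4) = 12.48 kΩ.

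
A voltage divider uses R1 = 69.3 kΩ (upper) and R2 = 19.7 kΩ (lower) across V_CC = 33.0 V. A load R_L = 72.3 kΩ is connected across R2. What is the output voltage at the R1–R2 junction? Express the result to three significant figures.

V_out ≈ 6.03 V

The load sits in parallel with R2, giving an effective lower resistance R2' = R2·R_L/(R2+R_L) = 15.48 kΩ.
Voltage divider with the loaded lower leg: V_out = 33.0 × 15.48/(69.3 + 15.48) = 33.0 × 0.1826 = 6.026 V.
(Unloaded it would be 7.30 V; the load pulls it down.)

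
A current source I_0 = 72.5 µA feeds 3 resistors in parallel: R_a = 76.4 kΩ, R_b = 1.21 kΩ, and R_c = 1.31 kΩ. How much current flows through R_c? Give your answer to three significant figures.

Total conductance ΣG = 1/76.4 + 1/1.21 + 1/1.31 = 1.603 (units of 1/kΩ).
Current divider: I(R_c) = I_0 · G_k/ΣG = 72.5 × (0.7634/1.603) = 72.5 × 0.4762 = 34.53 µA.

I ≈ 34.5 µA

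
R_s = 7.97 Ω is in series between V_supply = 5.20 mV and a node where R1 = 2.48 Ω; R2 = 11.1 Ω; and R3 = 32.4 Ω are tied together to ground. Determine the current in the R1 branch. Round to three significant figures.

Parallel bank: R_p = 1/(1/2.48 + 1/11.1 + 1/32.4) = 1.908 Ω.
Node voltage V_A = V_supply · R_p/(R_s + R_p) = 5.20 × 0.1931 = 1.004 mV.
I(R1) = V_A / R1 = 1.004/2.48 = 0.4050 mA.
(Equivalently: I_total = 0.5264 mA, then current-divider fraction G_k/ΣG = 0.7693.)

I ≈ 0.405 mA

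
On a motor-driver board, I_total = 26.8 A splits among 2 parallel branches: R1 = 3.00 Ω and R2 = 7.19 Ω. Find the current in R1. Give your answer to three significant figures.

With just two branches, the current splits inversely with resistance.
I(R1) = 26.8 × 7.19/(3.00 + 7.19) = 26.8 × 0.7056 = 18.91 A.

I ≈ 18.9 A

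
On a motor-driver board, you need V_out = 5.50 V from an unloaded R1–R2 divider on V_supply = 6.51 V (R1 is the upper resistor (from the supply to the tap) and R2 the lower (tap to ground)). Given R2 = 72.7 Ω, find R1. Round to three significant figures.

V_out/V_supply = R2/(R1+R2) = 0.8449.
Rearranging, R1 = R2·(1−k)/k = 72.7 × 0.1836 = 13.35 Ω.

R1 ≈ 13.4 Ω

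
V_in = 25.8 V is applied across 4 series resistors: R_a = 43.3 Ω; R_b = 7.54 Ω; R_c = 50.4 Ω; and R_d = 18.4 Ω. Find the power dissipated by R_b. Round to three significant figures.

Series current I = V_in/ΣR = 25.8/119.6 = 0.2156 A.
P = I²R = 0.04650 × 7.54 = 0.3506 W.

P ≈ 0.351 W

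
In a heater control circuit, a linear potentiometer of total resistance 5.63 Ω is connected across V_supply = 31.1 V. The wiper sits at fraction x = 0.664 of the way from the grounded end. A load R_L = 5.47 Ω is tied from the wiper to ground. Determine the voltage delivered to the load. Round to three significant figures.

V_out ≈ 16.8 V

The pot divides into 1.892 Ω above the wiper and 3.738 Ω below.
Lower segment in parallel with the load: 3.738 ‖ 5.47 = 2.221 Ω.
V_out = 31.1 × 2.221/(1.892 + 2.221) = 16.79 V.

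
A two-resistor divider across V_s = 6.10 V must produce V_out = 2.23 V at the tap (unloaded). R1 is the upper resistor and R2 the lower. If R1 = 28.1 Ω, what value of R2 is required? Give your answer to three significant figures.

R2 ≈ 16.2 Ω

V_out/V_s = R2/(R1+R2) = 0.3656.
R2 = R1 · 0.3656/(1 − 0.3656) = 16.19 Ω.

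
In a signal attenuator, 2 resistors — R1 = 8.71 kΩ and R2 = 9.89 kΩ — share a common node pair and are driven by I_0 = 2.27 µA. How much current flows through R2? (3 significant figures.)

I ≈ 1.06 µA

With just two branches, the current splits inversely with resistance.
So I = 2.27 × 8.71/18.60 = 1.063 µA.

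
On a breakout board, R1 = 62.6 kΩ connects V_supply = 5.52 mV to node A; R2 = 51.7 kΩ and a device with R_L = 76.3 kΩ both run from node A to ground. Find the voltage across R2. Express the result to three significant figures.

V_out ≈ 1.82 mV

R2 ‖ R_L = (51.7 × 76.3)/(51.7 + 76.3) = 30.82 kΩ.
Then V_out = V_supply · R2'/(R1 + R2') = 5.52 × 30.82/93.42 = 1.821 mV.
(Unloaded it would be 2.50 mV; the load pulls it down.)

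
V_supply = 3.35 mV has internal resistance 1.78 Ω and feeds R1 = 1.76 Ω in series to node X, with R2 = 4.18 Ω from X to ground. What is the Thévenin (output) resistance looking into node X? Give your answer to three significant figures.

R1' = 1.78 + 1.76 = 3.540 Ω (source resistance + R1).
With V_supply suppressed (replaced by a short), R_th = R1' ‖ R2 = (3.540 × 4.18)/(3.540 + 4.18) = 1.917 Ω.

R_th ≈ 1.92 Ω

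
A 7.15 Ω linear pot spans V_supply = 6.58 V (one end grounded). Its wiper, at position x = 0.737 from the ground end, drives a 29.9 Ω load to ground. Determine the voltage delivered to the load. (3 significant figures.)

The pot divides into 1.880 Ω above the wiper and 5.270 Ω below.
(x·R_p) ‖ R_L = 4.480 Ω.
Then V_out = V_supply · 4.480/(1.880 + 4.480) = 4.635 V.

V_out ≈ 4.63 V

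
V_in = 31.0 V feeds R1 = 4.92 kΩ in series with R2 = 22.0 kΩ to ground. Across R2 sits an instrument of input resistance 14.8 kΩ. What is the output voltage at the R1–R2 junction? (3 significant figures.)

First combine the lower leg with the load: R2 ‖ R_L = 8.848 kΩ.
Voltage divider with the loaded lower leg: V_out = 31.0 × 8.848/(4.92 + 8.848) = 31.0 × 0.6426 = 19.92 V.

V_out ≈ 19.9 V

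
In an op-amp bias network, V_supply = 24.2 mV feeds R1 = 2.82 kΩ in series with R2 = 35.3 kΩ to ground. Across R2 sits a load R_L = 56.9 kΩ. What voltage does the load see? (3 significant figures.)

V_out ≈ 21.4 mV

The load sits in parallel with R2, giving an effective lower resistance R2' = R2·R_L/(R2+R_L) = 21.78 kΩ.
Now apply the divider: V_out = 24.2 × 0.8854 = 21.43 mV.
(Unloaded it would be 22.4 mV; the load pulls it down.)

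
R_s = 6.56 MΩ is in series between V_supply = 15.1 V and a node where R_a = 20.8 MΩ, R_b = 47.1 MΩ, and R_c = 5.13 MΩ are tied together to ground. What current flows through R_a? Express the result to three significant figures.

I ≈ 0.266 µA

Equivalent of the parallel group: R_p = 3.784 MΩ.
V_A by voltage divider: V_A = 15.1 × 3.784/(6.56 + 3.784) = 5.524 V.
I(R_a) = V_A / R_a = 5.524/20.8 = 0.2656 µA.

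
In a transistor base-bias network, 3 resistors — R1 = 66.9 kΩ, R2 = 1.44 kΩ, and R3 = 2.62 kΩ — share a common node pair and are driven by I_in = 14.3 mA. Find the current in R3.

Conductances: ΣG = 1/66.9 + 1/1.44 + 1/2.62 = 1.091 (1/kΩ).
By the current-divider rule, I = I_in · G_k/ΣG = 14.3 × 0.3498 = 5.002 mA.

I ≈ 5.00 mA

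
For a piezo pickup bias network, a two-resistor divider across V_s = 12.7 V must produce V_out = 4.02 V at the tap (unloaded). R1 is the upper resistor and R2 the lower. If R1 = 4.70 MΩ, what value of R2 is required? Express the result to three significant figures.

Required fraction k = V_out/V_s = 0.3165.
So R2 = R1 · V_out/(V_s − V_out) = 4.70 × 4.02/(12.7 − 4.02) = 4.70 × 0.4631 = 2.177 MΩ.

R2 ≈ 2.18 MΩ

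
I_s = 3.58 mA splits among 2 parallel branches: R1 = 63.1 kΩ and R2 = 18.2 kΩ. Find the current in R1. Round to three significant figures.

I ≈ 0.801 mA

With just two branches, the current splits inversely with resistance.
So I = 3.58 × 18.2/81.30 = 0.8014 mA.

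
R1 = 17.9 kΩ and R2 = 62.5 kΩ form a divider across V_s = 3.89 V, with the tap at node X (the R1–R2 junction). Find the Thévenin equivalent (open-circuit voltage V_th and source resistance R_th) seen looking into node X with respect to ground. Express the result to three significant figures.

V_th ≈ 3.02 V, R_th ≈ 13.9 kΩ

With X open, the divider is unloaded: V_th = 3.89 × 62.5/80.40 = 3.024 V.
Zeroing V_s shorts the top of R1 to ground, so R_th = R1 ‖ R2 = 13.91 kΩ.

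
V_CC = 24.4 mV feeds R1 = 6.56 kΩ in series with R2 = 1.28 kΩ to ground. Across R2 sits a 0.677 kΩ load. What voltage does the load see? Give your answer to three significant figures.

The load sits in parallel with R2, giving an effective lower resistance R2' = R2·R_L/(R2+R_L) = 0.4428 kΩ.
Now apply the divider: V_out = 24.4 × 0.06323 = 1.543 mV.

V_out ≈ 1.54 mV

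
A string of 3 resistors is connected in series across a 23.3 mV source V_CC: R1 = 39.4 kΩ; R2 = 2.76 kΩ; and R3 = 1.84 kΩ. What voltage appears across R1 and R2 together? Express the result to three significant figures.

V ≈ 22.3 mV

Series total: ΣR = 39.4 + 2.76 + 1.84 = 44.00 kΩ.
R_{R1..R2} = 39.4 + 2.76 = 42.16 kΩ.
By the voltage-divider rule, V = 23.3 × 42.16/44.00 = 22.33 mV.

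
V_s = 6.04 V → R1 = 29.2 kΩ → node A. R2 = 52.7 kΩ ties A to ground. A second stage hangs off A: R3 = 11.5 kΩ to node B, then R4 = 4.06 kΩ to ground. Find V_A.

V_A ≈ 1.76 V

Looking into the second stage from A: R3 + R4 = 15.56 kΩ appears in parallel with R2.
R2 ‖ (R3+R4) = 12.01 kΩ.
V_A = 6.04 × 12.01/(29.2 + 12.01) = 1.761 V.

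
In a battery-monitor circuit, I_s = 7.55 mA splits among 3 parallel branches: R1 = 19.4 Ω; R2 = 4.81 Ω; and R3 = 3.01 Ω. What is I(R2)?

Conductances: ΣG = 1/19.4 + 1/4.81 + 1/3.01 = 0.5917 (1/Ω).
Current divider: I(R2) = I_s · G_k/ΣG = 7.55 × (0.2079/0.5917) = 7.55 × 0.3514 = 2.653 mA.

I ≈ 2.65 mA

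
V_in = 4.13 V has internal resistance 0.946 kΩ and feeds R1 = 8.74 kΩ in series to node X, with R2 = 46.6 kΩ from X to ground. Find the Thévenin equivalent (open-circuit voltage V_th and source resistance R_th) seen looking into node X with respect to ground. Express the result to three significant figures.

V_th ≈ 3.42 V, R_th ≈ 8.02 kΩ

R1' = 0.946 + 8.74 = 9.686 kΩ (source resistance + R1).
Open-circuit (no load on X): V_th = V_in · R2/(R1' + R2) = 4.13 × 46.6/(9.686 + 46.6) = 3.419 V.
With V_in suppressed (replaced by a short), R_th = R1' ‖ R2 = (9.686 × 46.6)/(9.686 + 46.6) = 8.019 kΩ.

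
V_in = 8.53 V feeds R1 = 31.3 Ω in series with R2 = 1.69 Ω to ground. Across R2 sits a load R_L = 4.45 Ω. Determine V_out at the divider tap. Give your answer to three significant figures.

V_out ≈ 0.321 V

R2 ‖ R_L = (1.69 × 4.45)/(1.69 + 4.45) = 1.225 Ω.
Then V_out = V_in · R2'/(R1 + R2') = 8.53 × 1.225/32.52 = 0.3212 V.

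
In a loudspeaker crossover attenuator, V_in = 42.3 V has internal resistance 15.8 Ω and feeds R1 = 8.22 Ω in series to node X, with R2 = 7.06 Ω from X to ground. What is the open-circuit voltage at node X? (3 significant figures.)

R1' = 15.8 + 8.22 = 24.02 Ω (source resistance + R1).
With X open, the divider is unloaded: V_th = 42.3 × 7.06/31.08 = 9.609 V.

V_th ≈ 9.61 V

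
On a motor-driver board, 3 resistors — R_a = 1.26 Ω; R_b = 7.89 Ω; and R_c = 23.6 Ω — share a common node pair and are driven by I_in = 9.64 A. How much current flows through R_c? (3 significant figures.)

I ≈ 0.424 A

ΣG = 1/1.26 + 1/7.89 + 1/23.6 = 0.9628.
By the current-divider rule, I = I_in · G_k/ΣG = 9.64 × 0.04401 = 0.4243 A.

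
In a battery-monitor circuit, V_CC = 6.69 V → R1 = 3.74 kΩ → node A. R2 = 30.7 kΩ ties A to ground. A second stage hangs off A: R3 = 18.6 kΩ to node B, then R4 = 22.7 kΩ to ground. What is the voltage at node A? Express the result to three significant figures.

V_A ≈ 5.52 V

Looking into the second stage from A: R3 + R4 = 41.30 kΩ appears in parallel with R2.
R2 ‖ (R3+R4) = 17.61 kΩ.
So V_A = 6.69 × 0.8248 = 5.518 V.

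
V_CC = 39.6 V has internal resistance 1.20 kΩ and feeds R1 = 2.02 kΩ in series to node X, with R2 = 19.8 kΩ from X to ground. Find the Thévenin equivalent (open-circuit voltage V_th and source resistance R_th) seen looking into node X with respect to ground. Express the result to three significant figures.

R1' = 1.20 + 2.02 = 3.220 kΩ (source resistance + R1).
Open-circuit (no load on X): V_th = V_CC · R2/(R1' + R2) = 39.6 × 19.8/(3.220 + 19.8) = 34.06 V.
Zeroing V_CC shorts the top of R1' to ground, so R_th = R1' ‖ R2 = 2.770 kΩ.

V_th ≈ 34.1 V, R_th ≈ 2.77 kΩ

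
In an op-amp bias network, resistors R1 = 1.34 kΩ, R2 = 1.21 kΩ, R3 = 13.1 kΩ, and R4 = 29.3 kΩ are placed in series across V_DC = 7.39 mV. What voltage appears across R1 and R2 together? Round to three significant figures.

ΣR = 1.34 + 1.21 + 13.1 + 29.3 = 44.95 kΩ.
R_{R1..R2} = 1.34 + 1.21 = 2.550 kΩ.
Voltage divider: V = V_DC · (2.550 / 44.95) = 7.39 × 0.05673 = 0.4192 mV.

V ≈ 0.419 mV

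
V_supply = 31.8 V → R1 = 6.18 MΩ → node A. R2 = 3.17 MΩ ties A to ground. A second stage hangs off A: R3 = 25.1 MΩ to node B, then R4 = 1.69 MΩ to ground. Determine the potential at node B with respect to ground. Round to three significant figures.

Looking into the second stage from A: R3 + R4 = 26.79 MΩ appears in parallel with R2.
Effective lower resistance at A: R2 ‖ 26.79 = 2.835 MΩ.
First divider: V_A = V_supply · 2.835/(6.18 + 2.835) = 9.999 V.
Stage 2 is unloaded, so V_B = V_A · R4/(R3+R4) = 9.999 × 1.69/26.79 = 0.6308 V.

V_B ≈ 0.631 V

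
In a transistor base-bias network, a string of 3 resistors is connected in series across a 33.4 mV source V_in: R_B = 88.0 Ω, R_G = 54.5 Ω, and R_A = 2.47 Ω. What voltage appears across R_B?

V ≈ 20.3 mV

ΣR = 88.0 + 54.5 + 2.47 = 145.0 Ω.
V = V_in · R/ΣR = 33.4 × 0.6070 = 20.27 mV.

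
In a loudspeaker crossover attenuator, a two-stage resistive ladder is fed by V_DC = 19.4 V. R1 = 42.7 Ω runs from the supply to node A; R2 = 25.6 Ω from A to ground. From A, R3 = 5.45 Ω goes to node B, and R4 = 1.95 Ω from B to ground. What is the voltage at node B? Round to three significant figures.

V_B ≈ 0.606 V

The second stage (R3 + R4 = 7.400 Ω) loads node A in parallel with R2.
Effective lower resistance at A: R2 ‖ 7.400 = 5.741 Ω.
So V_A = 19.4 × 0.1185 = 2.299 V.
Stage 2 is unloaded, so V_B = V_A · R4/(R3+R4) = 2.299 × 1.95/7.400 = 0.6058 V.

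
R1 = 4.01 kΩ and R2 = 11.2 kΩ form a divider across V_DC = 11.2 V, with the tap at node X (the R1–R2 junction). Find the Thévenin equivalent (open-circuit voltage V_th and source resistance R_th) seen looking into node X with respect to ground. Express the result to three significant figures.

Open-circuit (no load on X): V_th = V_DC · R2/(R1 + R2) = 11.2 × 11.2/(4.010 + 11.2) = 8.247 V.
Zeroing V_DC shorts the top of R1 to ground, so R_th = R1 ‖ R2 = 2.953 kΩ.

V_th ≈ 8.25 V, R_th ≈ 2.95 kΩ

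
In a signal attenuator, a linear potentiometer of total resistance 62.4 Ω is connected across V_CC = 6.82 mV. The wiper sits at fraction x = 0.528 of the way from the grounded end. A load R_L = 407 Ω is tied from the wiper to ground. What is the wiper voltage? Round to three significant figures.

Split the track: R_lower = x·R_p = 32.95 Ω, R_upper = (1−x)·R_p = 29.45 Ω.
(x·R_p) ‖ R_L = 30.48 Ω.
Loaded-divider output: V_out = 6.82 × 0.5086 = 3.468 mV.

V_out ≈ 3.47 mV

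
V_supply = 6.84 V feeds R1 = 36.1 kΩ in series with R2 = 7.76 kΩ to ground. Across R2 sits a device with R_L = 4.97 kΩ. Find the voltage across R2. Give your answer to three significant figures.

The load sits in parallel with R2, giving an effective lower resistance R2' = R2·R_L/(R2+R_L) = 3.030 kΩ.
Now apply the divider: V_out = 6.84 × 0.07743 = 0.5296 V.
(Unloaded it would be 1.21 V; the load pulls it down.)

V_out ≈ 0.530 V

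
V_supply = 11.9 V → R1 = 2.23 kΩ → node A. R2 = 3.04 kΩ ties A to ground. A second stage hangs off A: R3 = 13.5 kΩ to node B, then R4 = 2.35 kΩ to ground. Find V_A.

The second stage (R3 + R4 = 15.85 kΩ) loads node A in parallel with R2.
R2 ‖ (R3+R4) = 2.551 kΩ.
So V_A = 11.9 × 0.5335 = 6.349 V.

V_A ≈ 6.35 V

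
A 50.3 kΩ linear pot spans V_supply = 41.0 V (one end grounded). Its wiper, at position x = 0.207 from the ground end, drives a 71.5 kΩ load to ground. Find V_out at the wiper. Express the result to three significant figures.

V_out ≈ 7.61 V

The pot divides into 39.89 kΩ above the wiper and 10.41 kΩ below.
(x·R_p) ‖ R_L = 9.089 kΩ.
Loaded-divider output: V_out = 41.0 × 0.1856 = 7.608 V.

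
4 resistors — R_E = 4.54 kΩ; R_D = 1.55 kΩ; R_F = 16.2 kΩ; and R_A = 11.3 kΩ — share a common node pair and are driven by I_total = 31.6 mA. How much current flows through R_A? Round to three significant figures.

I ≈ 2.75 mA

ΣG = 1/4.54 + 1/1.55 + 1/16.2 + 1/11.3 = 1.016.
Current divider: I(R_A) = I_total · G_k/ΣG = 31.6 × (0.08850/1.016) = 31.6 × 0.08713 = 2.753 mA.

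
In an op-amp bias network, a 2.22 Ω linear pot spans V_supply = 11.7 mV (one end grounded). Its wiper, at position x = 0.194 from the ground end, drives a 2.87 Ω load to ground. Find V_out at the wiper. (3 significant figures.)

V_out ≈ 2.02 mV

Lower segment x·R_p = 0.4307 Ω; upper segment (1−x)·R_p = 1.789 Ω.
Lower segment in parallel with the load: 0.4307 ‖ 2.87 = 0.3745 Ω.
Loaded-divider output: V_out = 11.7 × 0.1731 = 2.025 mV.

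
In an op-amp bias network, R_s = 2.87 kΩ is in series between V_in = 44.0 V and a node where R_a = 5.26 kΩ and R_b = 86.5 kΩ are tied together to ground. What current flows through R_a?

I ≈ 5.30 mA

Combine the parallel branches: R_p = (1/5.26 + 1/86.5)⁻¹ = 4.958 kΩ.
Node voltage V_A = V_in · R_p/(R_s + R_p) = 44.0 × 0.6334 = 27.87 V.
Branch current I = V_A/R_a = 27.87/5.26 = 5.298 mA.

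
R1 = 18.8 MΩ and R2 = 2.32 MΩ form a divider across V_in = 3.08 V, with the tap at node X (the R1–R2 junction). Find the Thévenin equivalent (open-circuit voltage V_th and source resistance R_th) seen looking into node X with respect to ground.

V_th ≈ 0.338 V, R_th ≈ 2.07 MΩ

Open-circuit (no load on X): V_th = V_in · R2/(R1 + R2) = 3.08 × 2.32/(18.80 + 2.32) = 0.3383 V.
Zeroing V_in shorts the top of R1 to ground, so R_th = R1 ‖ R2 = 2.065 MΩ.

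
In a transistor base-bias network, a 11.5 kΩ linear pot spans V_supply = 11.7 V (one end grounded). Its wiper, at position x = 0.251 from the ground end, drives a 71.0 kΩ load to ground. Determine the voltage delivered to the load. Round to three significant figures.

V_out ≈ 2.85 V

Lower segment x·R_p = 2.886 kΩ; upper segment (1−x)·R_p = 8.614 kΩ.
R_L loads the lower segment: effective lower R = 2.774 kΩ.
Loaded-divider output: V_out = 11.7 × 0.2436 = 2.850 V.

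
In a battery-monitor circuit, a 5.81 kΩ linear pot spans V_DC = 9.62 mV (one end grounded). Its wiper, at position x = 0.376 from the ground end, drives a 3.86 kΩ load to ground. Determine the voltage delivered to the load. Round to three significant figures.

V_out ≈ 2.67 mV

Lower segment x·R_p = 2.185 kΩ; upper segment (1−x)·R_p = 3.625 kΩ.
Lower segment in parallel with the load: 2.185 ‖ 3.86 = 1.395 kΩ.
Loaded-divider output: V_out = 9.62 × 0.2779 = 2.673 mV.
(Unloaded: V_out = x·V_DC = 3.62 mV.)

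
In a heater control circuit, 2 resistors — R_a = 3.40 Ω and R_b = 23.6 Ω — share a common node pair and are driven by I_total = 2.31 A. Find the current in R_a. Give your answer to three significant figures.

I ≈ 2.02 A

For two parallel branches, I_k = I_total · (other R)/(sum of R).
I(R_a) = 2.31 × 23.6/(3.40 + 23.6) = 2.31 × 0.8741 = 2.019 A.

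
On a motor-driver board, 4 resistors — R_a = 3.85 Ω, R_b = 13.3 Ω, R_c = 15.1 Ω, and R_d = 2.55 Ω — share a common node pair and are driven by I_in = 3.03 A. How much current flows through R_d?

ΣG = 1/3.85 + 1/13.3 + 1/15.1 + 1/2.55 = 0.7933.
R_d takes the fraction G_k/ΣG = 0.3922/0.7933 = 0.4943, so I = 3.03 × 0.4943 = 1.498 A.

I ≈ 1.50 A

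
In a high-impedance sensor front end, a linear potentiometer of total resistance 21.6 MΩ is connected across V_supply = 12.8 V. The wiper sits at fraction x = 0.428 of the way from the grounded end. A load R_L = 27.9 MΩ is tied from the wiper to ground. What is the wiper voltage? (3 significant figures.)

Lower segment x·R_p = 9.245 MΩ; upper segment (1−x)·R_p = 12.36 MΩ.
R_L loads the lower segment: effective lower R = 6.944 MΩ.
Loaded-divider output: V_out = 12.8 × 0.3598 = 4.605 V.
(Unloaded: V_out = x·V_supply = 5.48 V.)

V_out ≈ 4.61 V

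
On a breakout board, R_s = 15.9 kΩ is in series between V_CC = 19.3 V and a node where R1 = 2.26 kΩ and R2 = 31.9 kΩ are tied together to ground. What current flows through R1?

Equivalent of the parallel group: R_p = 2.110 kΩ.
V_A by voltage divider: V_A = 19.3 × 2.110/(15.9 + 2.110) = 2.262 V.
I(R1) = V_A / R1 = 2.262/2.26 = 1.001 mA.

I ≈ 1.00 mA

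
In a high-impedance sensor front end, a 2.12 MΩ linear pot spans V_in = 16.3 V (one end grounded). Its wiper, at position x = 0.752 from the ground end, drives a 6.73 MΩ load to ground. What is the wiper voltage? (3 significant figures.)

The pot divides into 0.5258 MΩ above the wiper and 1.594 MΩ below.
Lower segment in parallel with the load: 1.594 ‖ 6.73 = 1.289 MΩ.
Then V_out = V_in · 1.289/(0.5258 + 1.289) = 11.58 V.
(Unloaded: V_out = x·V_in = 12.3 V.)

V_out ≈ 11.6 V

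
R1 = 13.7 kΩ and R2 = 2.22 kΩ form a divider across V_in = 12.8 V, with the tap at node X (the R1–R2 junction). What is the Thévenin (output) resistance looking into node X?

With V_in suppressed (replaced by a short), R_th = R1 ‖ R2 = (13.70 × 2.22)/(13.70 + 2.22) = 1.910 kΩ.

R_th ≈ 1.91 kΩ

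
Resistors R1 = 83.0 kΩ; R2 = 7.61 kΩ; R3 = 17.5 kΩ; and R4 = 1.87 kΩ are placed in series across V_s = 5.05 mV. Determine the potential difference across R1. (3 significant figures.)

V ≈ 3.81 mV

Series total: ΣR = 83.0 + 7.61 + 17.5 + 1.87 = 110.0 kΩ.
Voltage divider: V = V_s · (83.00 / 110.0) = 5.05 × 0.7547 = 3.811 mV.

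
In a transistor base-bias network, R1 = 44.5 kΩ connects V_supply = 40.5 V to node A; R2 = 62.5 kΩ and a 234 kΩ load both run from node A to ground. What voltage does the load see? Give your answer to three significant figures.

First combine the lower leg with the load: R2 ‖ R_L = 49.33 kΩ.
Voltage divider with the loaded lower leg: V_out = 40.5 × 49.33/(44.5 + 49.33) = 40.5 × 0.5257 = 21.29 V.
(Unloaded it would be 23.7 V; the load pulls it down.)

V_out ≈ 21.3 V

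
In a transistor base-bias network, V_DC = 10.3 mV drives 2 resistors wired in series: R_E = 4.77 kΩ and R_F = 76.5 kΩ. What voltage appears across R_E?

Total series resistance ΣR = 4.77 + 76.5 = 81.27 kΩ.
V = V_DC · R/ΣR = 10.3 × 0.05869 = 0.6045 mV.

V ≈ 0.605 mV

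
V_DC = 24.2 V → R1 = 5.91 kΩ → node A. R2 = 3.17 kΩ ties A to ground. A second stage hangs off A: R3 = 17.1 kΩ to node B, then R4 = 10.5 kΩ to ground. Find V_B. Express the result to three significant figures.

V_B ≈ 2.99 V

Looking into the second stage from A: R3 + R4 = 27.60 kΩ appears in parallel with R2.
R2 ‖ (R3+R4) = 2.843 kΩ.
First divider: V_A = V_DC · 2.843/(5.91 + 2.843) = 7.861 V.
V_B = V_A × 0.3804 = 2.991 V.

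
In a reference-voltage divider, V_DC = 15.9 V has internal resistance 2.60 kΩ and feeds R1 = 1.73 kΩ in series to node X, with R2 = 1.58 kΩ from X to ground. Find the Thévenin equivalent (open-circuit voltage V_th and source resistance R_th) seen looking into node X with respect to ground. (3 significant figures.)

V_th ≈ 4.25 V, R_th ≈ 1.16 kΩ

R1' = 2.60 + 1.73 = 4.330 kΩ (source resistance + R1).
With X open, the divider is unloaded: V_th = 15.9 × 1.58/5.910 = 4.251 V.
Looking into X with the source shorted: R_th = R1'·R2/(R1'+R2) = 4.330 × 1.58/5.910 = 1.158 kΩ.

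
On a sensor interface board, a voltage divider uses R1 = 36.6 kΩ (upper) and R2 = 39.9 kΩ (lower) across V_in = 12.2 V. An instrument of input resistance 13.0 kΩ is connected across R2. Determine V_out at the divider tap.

V_out ≈ 2.58 V

First combine the lower leg with the load: R2 ‖ R_L = 9.805 kΩ.
Voltage divider with the loaded lower leg: V_out = 12.2 × 9.805/(36.6 + 9.805) = 12.2 × 0.2113 = 2.578 V.
(Unloaded it would be 6.36 V; the load pulls it down.)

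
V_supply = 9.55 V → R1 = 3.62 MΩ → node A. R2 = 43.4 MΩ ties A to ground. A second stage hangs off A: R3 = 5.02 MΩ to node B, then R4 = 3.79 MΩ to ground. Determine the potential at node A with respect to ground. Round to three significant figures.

V_A ≈ 6.39 V

The second stage (R3 + R4 = 8.810 MΩ) loads node A in parallel with R2.
Effective lower resistance at A: R2 ‖ 8.810 = 7.323 MΩ.
V_A = 9.55 × 7.323/(3.62 + 7.323) = 6.391 V.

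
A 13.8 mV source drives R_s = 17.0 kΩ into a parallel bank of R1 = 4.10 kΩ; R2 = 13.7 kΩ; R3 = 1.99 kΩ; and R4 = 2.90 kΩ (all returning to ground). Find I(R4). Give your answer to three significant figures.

I ≈ 0.229 µA

Combine the parallel branches: R_p = (1/4.10 + 1/13.7 + 1/1.99 + 1/2.90)⁻¹ = 0.8589 kΩ.
Node voltage V_A = V_CC · R_p/(R_s + R_p) = 13.8 × 0.04810 = 0.6637 mV.
I(R4) = V_A / R4 = 0.6637/2.90 = 0.2289 µA.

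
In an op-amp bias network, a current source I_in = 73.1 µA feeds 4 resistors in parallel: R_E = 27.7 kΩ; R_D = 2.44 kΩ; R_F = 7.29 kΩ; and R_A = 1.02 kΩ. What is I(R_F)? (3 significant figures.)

ΣG = 1/27.7 + 1/2.44 + 1/7.29 + 1/1.02 = 1.564.
By the current-divider rule, I = I_in · G_k/ΣG = 73.1 × 0.08774 = 6.413 µA.

I ≈ 6.41 µA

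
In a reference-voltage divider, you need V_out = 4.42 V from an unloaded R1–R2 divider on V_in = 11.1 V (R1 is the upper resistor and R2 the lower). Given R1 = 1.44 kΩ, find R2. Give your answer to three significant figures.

R2 ≈ 0.953 kΩ

The divider ratio is R2/(R1+R2) = 4.42/11.1 = 0.3982.
R2 = R1 · 0.3982/(1 − 0.3982) = 0.9528 kΩ.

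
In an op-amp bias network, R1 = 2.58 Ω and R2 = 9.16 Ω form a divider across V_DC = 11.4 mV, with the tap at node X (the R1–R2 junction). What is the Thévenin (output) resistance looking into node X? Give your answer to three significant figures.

Zeroing V_DC shorts the top of R1 to ground, so R_th = R1 ‖ R2 = 2.013 Ω.

R_th ≈ 2.01 Ω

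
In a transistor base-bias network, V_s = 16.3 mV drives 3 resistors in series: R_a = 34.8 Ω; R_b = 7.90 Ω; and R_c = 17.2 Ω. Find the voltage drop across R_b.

Total series resistance ΣR = 34.8 + 7.90 + 17.2 = 59.90 Ω.
By the voltage-divider rule, V = 16.3 × 7.900/59.90 = 2.150 mV.

V ≈ 2.15 mV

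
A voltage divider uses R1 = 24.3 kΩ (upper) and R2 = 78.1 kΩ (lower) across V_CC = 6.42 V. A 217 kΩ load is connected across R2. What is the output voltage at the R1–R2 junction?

R2 ‖ R_L = (78.1 × 217)/(78.1 + 217) = 57.43 kΩ.
Then V_out = V_CC · R2'/(R1 + R2') = 6.42 × 57.43/81.73 = 4.511 V.
(Unloaded it would be 4.90 V; the load pulls it down.)

V_out ≈ 4.51 V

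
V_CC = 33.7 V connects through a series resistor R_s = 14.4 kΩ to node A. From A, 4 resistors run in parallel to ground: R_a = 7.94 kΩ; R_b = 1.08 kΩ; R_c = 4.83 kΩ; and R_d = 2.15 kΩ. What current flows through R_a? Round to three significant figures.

Combine the parallel branches: R_p = (1/7.94 + 1/1.08 + 1/4.83 + 1/2.15)⁻¹ = 0.5800 kΩ.
Node voltage V_A = V_CC · R_p/(R_s + R_p) = 33.7 × 0.03872 = 1.305 V.
Branch current I = V_A/R_a = 1.305/7.94 = 0.1643 mA.
(Equivalently: I_total = 2.250 mA, then current-divider fraction G_k/ΣG = 0.07305.)

I ≈ 0.164 mA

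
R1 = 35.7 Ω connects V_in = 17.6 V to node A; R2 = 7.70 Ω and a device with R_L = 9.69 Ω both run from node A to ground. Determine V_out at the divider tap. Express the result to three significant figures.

V_out ≈ 1.89 V

First combine the lower leg with the load: R2 ‖ R_L = 4.291 Ω.
Now apply the divider: V_out = 17.6 × 0.1073 = 1.888 V.
(Unloaded it would be 3.12 V; the load pulls it down.)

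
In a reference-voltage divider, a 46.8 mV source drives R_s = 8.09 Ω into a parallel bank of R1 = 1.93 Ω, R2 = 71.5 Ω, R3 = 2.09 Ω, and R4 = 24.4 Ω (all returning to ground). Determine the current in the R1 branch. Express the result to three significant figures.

I ≈ 2.55 mA

Parallel bank: R_p = 1/(1/1.93 + 1/71.5 + 1/2.09 + 1/24.4) = 0.9510 Ω.
V_A by voltage divider: V_A = 46.8 × 0.9510/(8.09 + 0.9510) = 4.923 mV.
Branch current I = V_A/R1 = 4.923/1.93 = 2.551 mA.
(Check via current divider: I_total = 5.176 mA; share G_k/ΣG = 0.4927 → same result.)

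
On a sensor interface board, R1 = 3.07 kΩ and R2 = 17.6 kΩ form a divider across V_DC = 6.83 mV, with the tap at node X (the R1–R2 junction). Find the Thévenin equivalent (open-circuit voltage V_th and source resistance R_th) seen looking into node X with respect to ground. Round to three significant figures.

V_th is the unloaded tap voltage: V_DC · R2/(R1+R2) = 6.83 × 0.8515 = 5.816 mV.
Zeroing V_DC shorts the top of R1 to ground, so R_th = R1 ‖ R2 = 2.614 kΩ.

V_th ≈ 5.82 mV, R_th ≈ 2.61 kΩ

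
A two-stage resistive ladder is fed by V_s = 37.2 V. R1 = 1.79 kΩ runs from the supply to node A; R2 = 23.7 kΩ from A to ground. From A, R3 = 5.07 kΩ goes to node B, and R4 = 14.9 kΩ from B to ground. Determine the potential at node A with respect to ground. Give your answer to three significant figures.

V_A ≈ 31.9 V

Node A sees R2 in parallel with the series input of stage 2, R3 + R4 = 19.97 kΩ.
R2 ‖ (R3+R4) = 10.84 kΩ.
First divider: V_A = V_s · 10.84/(1.79 + 10.84) = 31.93 V.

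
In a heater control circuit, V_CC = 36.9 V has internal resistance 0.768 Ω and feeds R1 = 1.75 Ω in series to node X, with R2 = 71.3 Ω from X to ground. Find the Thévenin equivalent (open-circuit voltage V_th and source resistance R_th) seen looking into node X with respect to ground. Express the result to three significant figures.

R1' = 0.768 + 1.75 = 2.518 Ω (source resistance + R1).
Open-circuit (no load on X): V_th = V_CC · R2/(R1' + R2) = 36.9 × 71.3/(2.518 + 71.3) = 35.64 V.
Looking into X with the source shorted: R_th = R1'·R2/(R1'+R2) = 2.518 × 71.3/73.82 = 2.432 Ω.

V_th ≈ 35.6 V, R_th ≈ 2.43 Ω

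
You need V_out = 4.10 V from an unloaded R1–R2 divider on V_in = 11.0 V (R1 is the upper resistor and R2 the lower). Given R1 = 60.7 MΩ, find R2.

V_out/V_in = R2/(R1+R2) = 0.3727.
Rearranging, R2 = R1·k/(1−k) = 60.7 × 0.5942 = 36.07 MΩ.

R2 ≈ 36.1 MΩ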